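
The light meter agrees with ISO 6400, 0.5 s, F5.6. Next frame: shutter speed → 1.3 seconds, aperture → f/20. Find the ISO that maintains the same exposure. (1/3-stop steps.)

ISO 32000

Shutter speed: 0.5 → 0.6 → 0.8 → 1 → 1.3 — 1 1/3 stops slower (brighter).
Aperture: f/5.6 → f/6.3 → f/7.1 → f/8 → f/9 → f/10 → f/11 → f/13 → f/14 → f/16 → f/18 → f/20 — 3 2/3 stops stopped down (darker).
Net change so far: 2 1/3 stops darker. Offset with the ISO: 6400 → 8000 → 10000 → 12800 → 16000 → 20000 → 25600 → 32000.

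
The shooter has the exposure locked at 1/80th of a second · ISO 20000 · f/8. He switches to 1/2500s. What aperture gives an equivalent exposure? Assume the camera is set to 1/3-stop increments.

Shutter speed: 1/80 → 1/100 → 1/125 → 1/160 → 1/200 → 1/250 → 1/320 → 1/400 → 1/500 → 1/640 → 1/800 → 1/1000 → 1/1250 → 1/1600 → 1/2000 → 1/2500 — 5 stops shorter (darker).
Need 5 stops brighter from the aperture: f/8 → f/7.1 → f/6.3 → f/5.6 → f/5 → f/4.5 → f/4 → f/3.5 → f/3.2 → f/2.8 → f/2.5 → f/2.2 → f/2 → f/1.8 → f/1.6 → f/1.4.

f/1.4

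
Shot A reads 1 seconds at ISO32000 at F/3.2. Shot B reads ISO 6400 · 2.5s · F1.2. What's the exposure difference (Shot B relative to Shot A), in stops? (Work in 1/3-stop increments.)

1 2/3 stops brighter

Aperture: f/3.2 → f/2.8 → f/2.5 → f/2.2 → f/2 → f/1.8 → f/1.6 → f/1.4 → f/1.2 — 2 2/3 stops larger aperture (brighter).
Shutter speed: 1 → 1.3 → 1.6 → 2 → 2.5 — 1 1/3 stops longer (brighter).
ISO: 32000 → 25600 → 20000 → 16000 → 12800 → 10000 → 8000 → 6400 — 2 1/3 stops dropped (darker).
Net: +2 2/3 +1 1/3 −2 1/3 = +1 2/3 stops.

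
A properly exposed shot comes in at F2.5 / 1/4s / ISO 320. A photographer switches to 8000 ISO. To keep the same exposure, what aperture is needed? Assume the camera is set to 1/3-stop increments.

ISO: 320 → 400 → 500 → 640 → 800 → 1000 → 1250 → 1600 → 2000 → 2500 → 3200 → 4000 → 5000 → 6400 → 8000 — 4 2/3 stops higher (brighter).
Need 4 2/3 stops darker from the aperture: f/2.5 → f/2.8 → f/3.2 → f/3.5 → f/4 → f/4.5 → f/5 → f/5.6 → f/6.3 → f/7.1 → f/8 → f/9 → f/10 → f/11 → f/13.

f/13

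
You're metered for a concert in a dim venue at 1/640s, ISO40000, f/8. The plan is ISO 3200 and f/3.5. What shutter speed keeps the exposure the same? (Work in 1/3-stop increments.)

ISO: 40000 → 32000 → 25600 → 20000 → 16000 → 12800 → 10000 → 8000 → 6400 → 5000 → 4000 → 3200 — 3 2/3 stops dropped (darker).
Aperture: f/8 → f/7.1 → f/6.3 → f/5.6 → f/5 → f/4.5 → f/4 → f/3.5 — 2 1/3 stops larger aperture (brighter).
Net change so far: 1 1/3 stops darker. Offset with the shutter speed: 1/640 → 1/500 → 1/400 → 1/320 → 1/250.

1/250s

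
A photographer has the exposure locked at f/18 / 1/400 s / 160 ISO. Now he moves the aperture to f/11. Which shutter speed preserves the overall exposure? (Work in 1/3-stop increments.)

Aperture: f/18 → f/16 → f/14 → f/13 → f/11 — 1 1/3 stops larger aperture (brighter).
Need 1 1/3 stops darker from the shutter speed: 1/400 → 1/500 → 1/640 → 1/800 → 1/1000.

1/1000s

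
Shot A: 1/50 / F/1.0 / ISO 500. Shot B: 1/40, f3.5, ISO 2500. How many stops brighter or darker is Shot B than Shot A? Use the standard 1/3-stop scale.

1 stop darker

Aperture: f/1.0 → f/1.1 → f/1.2 → f/1.4 → f/1.6 → f/1.8 → f/2 → f/2.2 → f/2.5 → f/2.8 → f/3.2 → f/3.5 — 3 2/3 stops smaller aperture (darker).
Shutter speed: 1/50 → 1/40 — 1/3 stop slower (brighter).
ISO: 500 → 640 → 800 → 1000 → 1250 → 1600 → 2000 → 2500 — 2 1/3 stops higher (brighter).
Net: −3 2/3 +1/3 +2 1/3 = −1 stop.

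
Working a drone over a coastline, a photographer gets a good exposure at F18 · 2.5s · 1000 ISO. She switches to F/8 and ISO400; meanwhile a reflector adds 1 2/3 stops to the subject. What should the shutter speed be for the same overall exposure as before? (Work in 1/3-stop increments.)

Scene light: 1 2/3 stops brighter.
Aperture: f/18 → f/16 → f/14 → f/13 → f/11 → f/10 → f/9 → f/8 — 2 1/3 stops larger aperture (brighter).
ISO: 1000 → 800 → 640 → 500 → 400 — 1 1/3 stops lower (darker).
Net so far: 2 2/3 stops brighter. Shutter speed: 2.5 → 2 → 1.6 → 1.3 → 1 → 0.8 → 0.6 → 0.5 → 0.4.

0.4 s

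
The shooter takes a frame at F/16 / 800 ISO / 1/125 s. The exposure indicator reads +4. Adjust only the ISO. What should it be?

Overexposed by 4 stops → need 4 stops darker.
ISO: 800 → 400 → 200 → 100 → 50.

ISO 50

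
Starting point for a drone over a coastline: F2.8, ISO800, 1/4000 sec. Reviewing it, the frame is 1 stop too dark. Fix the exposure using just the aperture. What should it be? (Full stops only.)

Underexposed by 1 stop → need 1 stop brighter.
Aperture: f/2.8 → f/2.

f/2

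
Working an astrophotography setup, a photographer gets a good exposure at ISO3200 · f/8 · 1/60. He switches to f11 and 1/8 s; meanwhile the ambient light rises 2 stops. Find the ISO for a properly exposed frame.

ISO 200

Scene light: 2 stops brighter.
Aperture: f/8 → f/11 — 1 stop narrower (darker).
Shutter speed: 1/60 → 1/30 → 1/15 → 1/8 — 3 stops longer (brighter).
Net so far: 4 stops brighter. ISO: 3200 → 1600 → 800 → 400 → 200.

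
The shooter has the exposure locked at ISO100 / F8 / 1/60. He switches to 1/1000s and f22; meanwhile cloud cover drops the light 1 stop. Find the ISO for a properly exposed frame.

ISO 25600

Scene light: 1 stop darker.
Shutter speed: 1/60 → 1/125 → 1/250 → 1/500 → 1/1000 — 4 stops faster (darker).
Aperture: f/8 → f/11 → f/16 → f/22 — 3 stops narrower (darker).
Net so far: 8 stops darker. ISO: 100 → 200 → 400 → 800 → 1600 → 3200 → 6400 → 12800 → 25600.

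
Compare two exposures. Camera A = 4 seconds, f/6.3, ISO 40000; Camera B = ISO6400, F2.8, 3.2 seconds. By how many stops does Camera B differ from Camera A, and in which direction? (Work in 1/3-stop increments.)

Aperture: f/6.3 → f/5.6 → f/5 → f/4.5 → f/4 → f/3.5 → f/3.2 → f/2.8 — 2 1/3 stops larger aperture (brighter).
Shutter speed: 4 → 3.2 — 1/3 stop shorter (darker).
ISO: 40000 → 32000 → 25600 → 20000 → 16000 → 12800 → 10000 → 8000 → 6400 — 2 2/3 stops lower (darker).
Net: +2 1/3 −1/3 −2 2/3 = −2/3 stops.

2/3 stop darker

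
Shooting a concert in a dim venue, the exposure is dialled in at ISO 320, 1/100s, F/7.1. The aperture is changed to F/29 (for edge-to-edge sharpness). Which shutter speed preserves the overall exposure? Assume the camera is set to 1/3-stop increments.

1/6s

Aperture: f/7.1 → f/8 → f/9 → f/10 → f/11 → f/13 → f/14 → f/16 → f/18 → f/20 → f/22 → f/25 → f/29 — 4 stops stopped down (darker).
Need 4 stops brighter from the shutter speed: 1/100 → 1/80 → 1/60 → 1/50 → 1/40 → 1/30 → 1/25 → 1/20 → 1/15 → 1/13 → 1/10 → 1/8 → 1/6.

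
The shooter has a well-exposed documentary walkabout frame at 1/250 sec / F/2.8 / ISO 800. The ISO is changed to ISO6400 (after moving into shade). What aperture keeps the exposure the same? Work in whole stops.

ISO: 800 → 1600 → 3200 → 6400 — 3 stops raised (brighter).
Need 3 stops darker from the aperture: f/2.8 → f/4 → f/5.6 → f/8.

f/8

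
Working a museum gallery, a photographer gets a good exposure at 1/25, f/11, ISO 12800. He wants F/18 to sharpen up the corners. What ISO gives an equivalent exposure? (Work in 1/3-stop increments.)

Aperture: f/11 → f/13 → f/14 → f/16 → f/18 — 1 1/3 stops narrower (darker).
Need 1 1/3 stops brighter from the ISO: 12800 → 16000 → 20000 → 25600 → 32000.

ISO 32000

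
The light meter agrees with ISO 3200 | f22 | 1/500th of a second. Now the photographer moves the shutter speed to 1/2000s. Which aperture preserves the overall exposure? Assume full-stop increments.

Shutter speed: 1/500 → 1/1000 → 1/2000 — 2 stops shorter (darker).
Need 2 stops brighter from the aperture: f/22 → f/16 → f/11.

f/11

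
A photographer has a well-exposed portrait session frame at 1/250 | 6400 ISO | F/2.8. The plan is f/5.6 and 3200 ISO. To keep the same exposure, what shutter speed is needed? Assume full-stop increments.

Aperture: f/2.8 → f/4 → f/5.6 — 2 stops narrower (darker).
ISO: 6400 → 3200 — 1 stop dropped (darker).
Net change so far: 3 stops darker. Offset with the shutter speed: 1/250 → 1/125 → 1/60 → 1/30.

1/30s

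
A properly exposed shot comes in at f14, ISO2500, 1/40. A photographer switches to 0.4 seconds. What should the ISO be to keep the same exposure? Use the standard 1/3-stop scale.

Shutter speed: 1/40 → 1/30 → 1/25 → 1/20 → 1/15 → 1/13 → 1/10 → 1/8 → 1/6 → 1/5 → 1/4 → 0.3 → 0.4 — 4 stops slower (brighter).
Need 4 stops darker from the ISO: 2500 → 2000 → 1600 → 1250 → 1000 → 800 → 640 → 500 → 400 → 320 → 250 → 200 → 160.

ISO 160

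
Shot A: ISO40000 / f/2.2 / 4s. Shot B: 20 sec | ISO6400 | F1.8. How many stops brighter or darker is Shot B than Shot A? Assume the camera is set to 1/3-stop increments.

1/3 stop brighter

Aperture: f/2.2 → f/2 → f/1.8 — 2/3 stop larger aperture (brighter).
Shutter speed: 4 → 5 → 6 → 8 → 10 → 13 → 15 → 20 — 2 1/3 stops longer (brighter).
ISO: 40000 → 32000 → 25600 → 20000 → 16000 → 12800 → 10000 → 8000 → 6400 — 2 2/3 stops dropped (darker).
Net: +2/3 +2 1/3 −2 2/3 = +1/3 stops.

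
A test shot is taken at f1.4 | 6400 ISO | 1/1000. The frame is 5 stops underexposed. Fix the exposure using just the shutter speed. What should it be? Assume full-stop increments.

Underexposed by 5 stops → need 5 stops brighter.
Shutter speed: 1/1000 → 1/500 → 1/250 → 1/125 → 1/60 → 1/30.

1/30s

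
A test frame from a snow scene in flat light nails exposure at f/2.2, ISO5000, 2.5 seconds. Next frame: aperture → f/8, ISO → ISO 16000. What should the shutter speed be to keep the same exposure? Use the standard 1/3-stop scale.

Aperture: f/2.2 → f/2.5 → f/2.8 → f/3.2 → f/3.5 → f/4 → f/4.5 → f/5 → f/5.6 → f/6.3 → f/7.1 → f/8 — 3 2/3 stops stopped down (darker).
ISO: 5000 → 6400 → 8000 → 10000 → 12800 → 16000 — 1 2/3 stops higher (brighter).
Net change so far: 2 stops darker. Offset with the shutter speed: 2.5 → 3.2 → 4 → 5 → 6 → 8 → 10.

10 s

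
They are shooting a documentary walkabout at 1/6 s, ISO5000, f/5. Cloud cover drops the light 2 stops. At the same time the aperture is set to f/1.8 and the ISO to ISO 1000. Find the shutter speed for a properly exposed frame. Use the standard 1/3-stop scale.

Scene light: 2 stops darker.
Aperture: f/5 → f/4.5 → f/4 → f/3.5 → f/3.2 → f/2.8 → f/2.5 → f/2.2 → f/2 → f/1.8 — 3 stops larger aperture (brighter).
ISO: 5000 → 4000 → 3200 → 2500 → 2000 → 1600 → 1250 → 1000 — 2 1/3 stops lower (darker).
Net so far: 1 1/3 stops darker. Shutter speed: 1/6 → 1/5 → 1/4 → 0.3 → 0.4.

0.4 s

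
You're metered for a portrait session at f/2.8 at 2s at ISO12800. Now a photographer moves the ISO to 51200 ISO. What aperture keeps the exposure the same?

f/5.6

ISO: 12800 → 25600 → 51200 — 2 stops higher (brighter).
Need 2 stops darker from the aperture: f/2.8 → f/4 → f/5.6.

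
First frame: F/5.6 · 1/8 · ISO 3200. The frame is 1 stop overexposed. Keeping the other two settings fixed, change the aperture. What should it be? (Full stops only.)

f/8

Overexposed by 1 stop → need 1 stop darker.
Aperture: f/5.6 → f/8.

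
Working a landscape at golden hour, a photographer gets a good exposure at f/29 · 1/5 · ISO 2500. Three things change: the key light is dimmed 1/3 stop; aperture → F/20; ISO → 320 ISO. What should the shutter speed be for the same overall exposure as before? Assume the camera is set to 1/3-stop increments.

1 s

Scene light: 1/3 stop darker.
Aperture: f/29 → f/25 → f/22 → f/20 — 1 stop opened up (brighter).
ISO: 2500 → 2000 → 1600 → 1250 → 1000 → 800 → 640 → 500 → 400 → 320 — 3 stops dropped (darker).
Net so far: 2 1/3 stops darker. Shutter speed: 1/5 → 1/4 → 0.3 → 0.4 → 0.5 → 0.6 → 0.8 → 1.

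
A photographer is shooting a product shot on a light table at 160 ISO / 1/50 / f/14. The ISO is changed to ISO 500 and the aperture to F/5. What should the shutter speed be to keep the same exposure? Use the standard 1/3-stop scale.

ISO: 160 → 200 → 250 → 320 → 400 → 500 — 1 2/3 stops raised (brighter).
Aperture: f/14 → f/13 → f/11 → f/10 → f/9 → f/8 → f/7.1 → f/6.3 → f/5.6 → f/5 — 3 stops wider (brighter).
Net change so far: 4 2/3 stops brighter. Offset with the shutter speed: 1/50 → 1/60 → 1/80 → 1/100 → 1/125 → 1/160 → 1/200 → 1/250 → 1/320 → 1/400 → 1/500 → 1/640 → 1/800 → 1/1000 → 1/1250.

1/1250s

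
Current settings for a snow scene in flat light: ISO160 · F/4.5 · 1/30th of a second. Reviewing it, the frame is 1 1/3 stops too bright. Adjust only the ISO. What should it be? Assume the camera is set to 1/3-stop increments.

ISO 64

Overexposed by 1 1/3 stops → need 1 1/3 stops darker.
ISO: 160 → 125 → 100 → 80 → 64.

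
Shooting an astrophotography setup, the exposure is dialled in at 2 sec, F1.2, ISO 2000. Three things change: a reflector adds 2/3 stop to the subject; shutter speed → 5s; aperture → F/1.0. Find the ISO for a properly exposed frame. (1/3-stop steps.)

ISO 320

Scene light: 2/3 stop brighter.
Shutter speed: 2 → 2.5 → 3.2 → 4 → 5 — 1 1/3 stops slower (brighter).
Aperture: f/1.2 → f/1.1 → f/1.0 — 2/3 stop opened up (brighter).
Net so far: 2 2/3 stops brighter. ISO: 2000 → 1600 → 1250 → 1000 → 800 → 640 → 500 → 400 → 320.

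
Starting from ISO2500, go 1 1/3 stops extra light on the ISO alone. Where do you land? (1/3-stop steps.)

ISO 6400

ISO: 2500 → 3200 → 4000 → 5000 → 6400 — 1 1/3 stops raised (brighter).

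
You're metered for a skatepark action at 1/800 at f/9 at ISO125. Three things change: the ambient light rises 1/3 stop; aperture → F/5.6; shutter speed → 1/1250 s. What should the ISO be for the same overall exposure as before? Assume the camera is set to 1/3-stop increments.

ISO 64

Scene light: 1/3 stop brighter.
Aperture: f/9 → f/8 → f/7.1 → f/6.3 → f/5.6 — 1 1/3 stops wider (brighter).
Shutter speed: 1/800 → 1/1000 → 1/1250 — 2/3 stop faster (darker).
Net so far: 1 stop brighter. ISO: 125 → 100 → 80 → 64.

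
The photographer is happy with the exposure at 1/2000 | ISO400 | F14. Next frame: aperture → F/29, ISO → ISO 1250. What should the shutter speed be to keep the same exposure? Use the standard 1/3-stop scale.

Aperture: f/14 → f/16 → f/18 → f/20 → f/22 → f/25 → f/29 — 2 stops stopped down (darker).
ISO: 400 → 500 → 640 → 800 → 1000 → 1250 — 1 2/3 stops higher (brighter).
Net change so far: 1/3 stop darker. Offset with the shutter speed: 1/2000 → 1/1600.

1/1600s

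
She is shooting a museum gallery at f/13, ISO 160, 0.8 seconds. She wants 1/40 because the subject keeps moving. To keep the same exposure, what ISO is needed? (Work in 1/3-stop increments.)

Shutter speed: 0.8 → 0.6 → 0.5 → 0.4 → 0.3 → 1/4 → 1/5 → 1/6 → 1/8 → 1/10 → 1/13 → 1/15 → 1/20 → 1/25 → 1/30 → 1/40 — 5 stops shorter (darker).
Need 5 stops brighter from the ISO: 160 → 200 → 250 → 320 → 400 → 500 → 640 → 800 → 1000 → 1250 → 1600 → 2000 → 2500 → 3200 → 4000 → 5000.

ISO 5000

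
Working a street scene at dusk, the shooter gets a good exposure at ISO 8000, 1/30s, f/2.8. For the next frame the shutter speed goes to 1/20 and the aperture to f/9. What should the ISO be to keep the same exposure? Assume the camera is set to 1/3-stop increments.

Shutter speed: 1/30 → 1/25 → 1/20 — 2/3 stop slower (brighter).
Aperture: f/2.8 → f/3.2 → f/3.5 → f/4 → f/4.5 → f/5 → f/5.6 → f/6.3 → f/7.1 → f/8 → f/9 — 3 1/3 stops narrower (darker).
Net change so far: 2 2/3 stops darker. Offset with the ISO: 8000 → 10000 → 12800 → 16000 → 20000 → 25600 → 32000 → 40000 → 51200.

ISO 51200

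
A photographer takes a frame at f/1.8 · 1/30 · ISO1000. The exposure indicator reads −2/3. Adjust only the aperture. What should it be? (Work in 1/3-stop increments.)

f/1.4

Underexposed by 2/3 stop → need 2/3 stop brighter.
Aperture: f/1.8 → f/1.6 → f/1.4.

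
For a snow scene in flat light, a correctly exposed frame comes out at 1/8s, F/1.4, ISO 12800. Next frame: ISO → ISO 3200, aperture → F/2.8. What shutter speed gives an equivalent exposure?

ISO: 12800 → 6400 → 3200 — 2 stops lower (darker).
Aperture: f/1.4 → f/2 → f/2.8 — 2 stops stopped down (darker).
Net change so far: 4 stops darker. Offset with the shutter speed: 1/8 → 1/4 → 1/2 → 1 → 2.

2 s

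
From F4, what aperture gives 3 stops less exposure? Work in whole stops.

f/11

Aperture: f/4 → f/5.6 → f/8 → f/11 — 3 stops narrower (darker).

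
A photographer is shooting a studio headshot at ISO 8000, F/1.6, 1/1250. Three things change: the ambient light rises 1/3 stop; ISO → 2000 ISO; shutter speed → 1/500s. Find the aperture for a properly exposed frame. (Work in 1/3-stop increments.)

f/1.4

Scene light: 1/3 stop brighter.
ISO: 8000 → 6400 → 5000 → 4000 → 3200 → 2500 → 2000 — 2 stops lower (darker).
Shutter speed: 1/1250 → 1/1000 → 1/800 → 1/640 → 1/500 — 1 1/3 stops longer (brighter).
Net so far: 1/3 stop darker. Aperture: f/1.6 → f/1.4.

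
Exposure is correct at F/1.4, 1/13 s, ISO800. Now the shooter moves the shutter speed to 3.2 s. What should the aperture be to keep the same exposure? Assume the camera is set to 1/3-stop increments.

Shutter speed: 1/13 → 1/10 → 1/8 → 1/6 → 1/5 → 1/4 → 0.3 → 0.4 → 0.5 → 0.6 → 0.8 → 1 → 1.3 → 1.6 → 2 → 2.5 → 3.2 — 5 1/3 stops longer (brighter).
Need 5 1/3 stops darker from the aperture: f/1.4 → f/1.6 → f/1.8 → f/2 → f/2.2 → f/2.5 → f/2.8 → f/3.2 → f/3.5 → f/4 → f/4.5 → f/5 → f/5.6 → f/6.3 → f/7.1 → f/8 → f/9.

f/9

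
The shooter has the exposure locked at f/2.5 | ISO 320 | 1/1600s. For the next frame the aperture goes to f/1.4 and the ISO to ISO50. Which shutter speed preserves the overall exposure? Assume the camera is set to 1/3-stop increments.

1/800s

Aperture: f/2.5 → f/2.2 → f/2 → f/1.8 → f/1.6 → f/1.4 — 1 2/3 stops larger aperture (brighter).
ISO: 320 → 250 → 200 → 160 → 125 → 100 → 80 → 64 → 50 — 2 2/3 stops dropped (darker).
Net change so far: 1 stop darker. Offset with the shutter speed: 1/1600 → 1/1250 → 1/1000 → 1/800.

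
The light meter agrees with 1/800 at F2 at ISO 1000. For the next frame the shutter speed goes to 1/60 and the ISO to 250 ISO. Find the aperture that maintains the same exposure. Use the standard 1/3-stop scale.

f/3.5

Shutter speed: 1/800 → 1/640 → 1/500 → 1/400 → 1/320 → 1/250 → 1/200 → 1/160 → 1/125 → 1/100 → 1/80 → 1/60 — 3 2/3 stops slower (brighter).
ISO: 1000 → 800 → 640 → 500 → 400 → 320 → 250 — 2 stops lower (darker).
Net change so far: 1 2/3 stops brighter. Offset with the aperture: f/2 → f/2.2 → f/2.5 → f/2.8 → f/3.2 → f/3.5.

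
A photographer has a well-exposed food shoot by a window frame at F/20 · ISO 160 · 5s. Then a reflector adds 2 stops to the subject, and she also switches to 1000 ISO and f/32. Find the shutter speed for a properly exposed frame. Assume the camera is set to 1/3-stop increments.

0.5 s

Scene light: 2 stops brighter.
ISO: 160 → 200 → 250 → 320 → 400 → 500 → 640 → 800 → 1000 — 2 2/3 stops higher (brighter).
Aperture: f/20 → f/22 → f/25 → f/29 → f/32 — 1 1/3 stops narrower (darker).
Net so far: 3 1/3 stops brighter. Shutter speed: 5 → 4 → 3.2 → 2.5 → 2 → 1.6 → 1.3 → 1 → 0.8 → 0.6 → 0.5.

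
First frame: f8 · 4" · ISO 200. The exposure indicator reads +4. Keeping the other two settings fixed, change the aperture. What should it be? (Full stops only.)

f/32

Overexposed by 4 stops → need 4 stops darker.
Aperture: f/8 → f/11 → f/16 → f/22 → f/32.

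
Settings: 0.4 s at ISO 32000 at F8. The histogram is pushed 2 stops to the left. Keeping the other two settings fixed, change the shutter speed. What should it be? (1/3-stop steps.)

Underexposed by 2 stops → need 2 stops brighter.
Shutter speed: 0.4 → 0.5 → 0.6 → 0.8 → 1 → 1.3 → 1.6.

1.6 s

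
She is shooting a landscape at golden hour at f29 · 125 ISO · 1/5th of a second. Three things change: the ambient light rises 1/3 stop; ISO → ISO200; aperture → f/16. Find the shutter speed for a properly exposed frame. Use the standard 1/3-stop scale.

1/30s

Scene light: 1/3 stop brighter.
ISO: 125 → 160 → 200 — 2/3 stop raised (brighter).
Aperture: f/29 → f/25 → f/22 → f/20 → f/18 → f/16 — 1 2/3 stops wider (brighter).
Net so far: 2 2/3 stops brighter. Shutter speed: 1/5 → 1/6 → 1/8 → 1/10 → 1/13 → 1/15 → 1/20 → 1/25 → 1/30.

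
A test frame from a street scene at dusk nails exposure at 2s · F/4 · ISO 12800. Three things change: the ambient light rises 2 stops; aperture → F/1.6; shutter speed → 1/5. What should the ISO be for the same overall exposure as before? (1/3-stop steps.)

ISO 5000

Scene light: 2 stops brighter.
Aperture: f/4 → f/3.5 → f/3.2 → f/2.8 → f/2.5 → f/2.2 → f/2 → f/1.8 → f/1.6 — 2 2/3 stops larger aperture (brighter).
Shutter speed: 2 → 1.6 → 1.3 → 1 → 0.8 → 0.6 → 0.5 → 0.4 → 0.3 → 1/4 → 1/5 — 3 1/3 stops faster (darker).
Net so far: 1 1/3 stops brighter. ISO: 12800 → 10000 → 8000 → 6400 → 5000.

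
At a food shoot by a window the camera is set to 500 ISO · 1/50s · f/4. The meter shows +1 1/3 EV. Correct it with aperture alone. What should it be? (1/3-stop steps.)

f/6.3

Overexposed by 1 1/3 stops → need 1 1/3 stops darker.
Aperture: f/4 → f/4.5 → f/5 → f/5.6 → f/6.3.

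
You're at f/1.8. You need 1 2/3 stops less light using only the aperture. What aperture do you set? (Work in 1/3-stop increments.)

f/3.2

Aperture: f/1.8 → f/2 → f/2.2 → f/2.5 → f/2.8 → f/3.2 — 1 2/3 stops narrower (darker).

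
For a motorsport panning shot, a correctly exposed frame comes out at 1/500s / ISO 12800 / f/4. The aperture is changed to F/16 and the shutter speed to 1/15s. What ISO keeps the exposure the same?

ISO 6400

Aperture: f/4 → f/5.6 → f/8 → f/11 → f/16 — 4 stops stopped down (darker).
Shutter speed: 1/500 → 1/250 → 1/125 → 1/60 → 1/30 → 1/15 — 5 stops slower (brighter).
Net change so far: 1 stop brighter. Offset with the ISO: 12800 → 6400.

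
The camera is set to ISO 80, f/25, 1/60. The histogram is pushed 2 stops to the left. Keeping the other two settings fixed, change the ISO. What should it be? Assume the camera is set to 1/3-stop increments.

Underexposed by 2 stops → need 2 stops brighter.
ISO: 80 → 100 → 125 → 160 → 200 → 250 → 320.

ISO 320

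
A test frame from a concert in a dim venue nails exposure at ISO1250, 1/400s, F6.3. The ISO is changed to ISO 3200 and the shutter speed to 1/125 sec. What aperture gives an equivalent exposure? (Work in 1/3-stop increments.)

ISO: 1250 → 1600 → 2000 → 2500 → 3200 — 1 1/3 stops higher (brighter).
Shutter speed: 1/400 → 1/320 → 1/250 → 1/200 → 1/160 → 1/125 — 1 2/3 stops longer (brighter).
Net change so far: 3 stops brighter. Offset with the aperture: f/6.3 → f/7.1 → f/8 → f/9 → f/10 → f/11 → f/13 → f/14 → f/16 → f/18.

f/18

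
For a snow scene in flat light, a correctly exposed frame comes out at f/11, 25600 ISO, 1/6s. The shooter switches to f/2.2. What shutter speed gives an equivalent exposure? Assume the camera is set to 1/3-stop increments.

Aperture: f/11 → f/10 → f/9 → f/8 → f/7.1 → f/6.3 → f/5.6 → f/5 → f/4.5 → f/4 → f/3.5 → f/3.2 → f/2.8 → f/2.5 → f/2.2 — 4 2/3 stops opened up (brighter).
Need 4 2/3 stops darker from the shutter speed: 1/6 → 1/8 → 1/10 → 1/13 → 1/15 → 1/20 → 1/25 → 1/30 → 1/40 → 1/50 → 1/60 → 1/80 → 1/100 → 1/125 → 1/160.

1/160s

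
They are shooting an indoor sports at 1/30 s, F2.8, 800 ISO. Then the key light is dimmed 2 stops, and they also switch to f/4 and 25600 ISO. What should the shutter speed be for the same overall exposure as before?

Scene light: 2 stops darker.
Aperture: f/2.8 → f/4 — 1 stop narrower (darker).
ISO: 800 → 1600 → 3200 → 6400 → 12800 → 25600 — 5 stops higher (brighter).
Net so far: 2 stops brighter. Shutter speed: 1/30 → 1/60 → 1/125.

1/125s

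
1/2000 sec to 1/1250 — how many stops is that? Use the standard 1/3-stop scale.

2/3 stop

1/2000 → 1/1600 → 1/1250 — count the steps: 2 third-stops = 2/3 stop.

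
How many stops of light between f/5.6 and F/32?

5 stops

f/5.6 → f/8 → f/11 → f/16 → f/22 → f/32 — count the steps: 5 stops.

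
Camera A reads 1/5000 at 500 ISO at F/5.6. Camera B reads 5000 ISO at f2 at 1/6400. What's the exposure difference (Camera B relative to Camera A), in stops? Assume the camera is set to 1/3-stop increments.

6 stops brighter

Aperture: f/5.6 → f/5 → f/4.5 → f/4 → f/3.5 → f/3.2 → f/2.8 → f/2.5 → f/2.2 → f/2 — 3 stops larger aperture (brighter).
Shutter speed: 1/5000 → 1/6400 — 1/3 stop faster (darker).
ISO: 500 → 640 → 800 → 1000 → 1250 → 1600 → 2000 → 2500 → 3200 → 4000 → 5000 — 3 1/3 stops raised (brighter).
Net: +3 −1/3 +3 1/3 = +6 stops.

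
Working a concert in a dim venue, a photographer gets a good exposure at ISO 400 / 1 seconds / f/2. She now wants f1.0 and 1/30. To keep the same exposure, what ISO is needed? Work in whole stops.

ISO 3200

Aperture: f/2 → f/1.4 → f/1.0 — 2 stops wider (brighter).
Shutter speed: 1 → 1/2 → 1/4 → 1/8 → 1/15 → 1/30 — 5 stops faster (darker).
Net change so far: 3 stops darker. Offset with the ISO: 400 → 800 → 1600 → 3200.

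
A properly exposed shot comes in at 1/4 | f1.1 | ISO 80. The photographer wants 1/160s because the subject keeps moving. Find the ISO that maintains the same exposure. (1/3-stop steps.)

ISO 3200

Shutter speed: 1/4 → 1/5 → 1/6 → 1/8 → 1/10 → 1/13 → 1/15 → 1/20 → 1/25 → 1/30 → 1/40 → 1/50 → 1/60 → 1/80 → 1/100 → 1/125 → 1/160 — 5 1/3 stops shorter (darker).
Need 5 1/3 stops brighter from the ISO: 80 → 100 → 125 → 160 → 200 → 250 → 320 → 400 → 500 → 640 → 800 → 1000 → 1250 → 1600 → 2000 → 2500 → 3200.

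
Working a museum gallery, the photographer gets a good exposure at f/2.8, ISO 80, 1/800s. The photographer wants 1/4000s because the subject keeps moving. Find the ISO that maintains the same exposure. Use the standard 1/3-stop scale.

ISO 400

Shutter speed: 1/800 → 1/1000 → 1/1250 → 1/1600 → 1/2000 → 1/2500 → 1/3200 → 1/4000 — 2 1/3 stops shorter (darker).
Need 2 1/3 stops brighter from the ISO: 80 → 100 → 125 → 160 → 200 → 250 → 320 → 400.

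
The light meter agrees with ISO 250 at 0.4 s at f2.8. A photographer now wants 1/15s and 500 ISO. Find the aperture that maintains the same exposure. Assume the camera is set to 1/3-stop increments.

f/1.6

Shutter speed: 0.4 → 0.3 → 1/4 → 1/5 → 1/6 → 1/8 → 1/10 → 1/13 → 1/15 — 2 2/3 stops shorter (darker).
ISO: 250 → 320 → 400 → 500 — 1 stop raised (brighter).
Net change so far: 1 2/3 stops darker. Offset with the aperture: f/2.8 → f/2.5 → f/2.2 → f/2 → f/1.8 → f/1.6.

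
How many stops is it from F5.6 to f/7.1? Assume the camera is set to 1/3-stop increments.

f/5.6 → f/6.3 → f/7.1 — count the steps: 2 third-stops = 2/3 stop.

2/3 stop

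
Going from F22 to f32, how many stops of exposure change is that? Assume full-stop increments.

f/22 → f/32 — count the steps: 1 stop.

1 stop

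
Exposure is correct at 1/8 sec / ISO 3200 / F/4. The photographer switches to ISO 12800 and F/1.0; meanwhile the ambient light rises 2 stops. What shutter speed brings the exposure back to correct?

Scene light: 2 stops brighter.
ISO: 3200 → 6400 → 12800 — 2 stops higher (brighter).
Aperture: f/4 → f/2.8 → f/2 → f/1.4 → f/1.0 — 4 stops wider (brighter).
Net so far: 8 stops brighter. Shutter speed: 1/8 → 1/15 → 1/30 → 1/60 → 1/125 → 1/250 → 1/500 → 1/1000 → 1/2000.

1/2000s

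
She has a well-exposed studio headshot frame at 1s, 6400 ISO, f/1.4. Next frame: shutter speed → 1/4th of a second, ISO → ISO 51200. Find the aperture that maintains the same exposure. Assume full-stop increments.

f/2

Shutter speed: 1 → 1/2 → 1/4 — 2 stops faster (darker).
ISO: 6400 → 12800 → 25600 → 51200 — 3 stops raised (brighter).
Net change so far: 1 stop brighter. Offset with the aperture: f/1.4 → f/2.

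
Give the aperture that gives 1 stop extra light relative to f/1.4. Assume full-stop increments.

f/1.0

Aperture: f/1.4 → f/1.0 — 1 stop larger aperture (brighter).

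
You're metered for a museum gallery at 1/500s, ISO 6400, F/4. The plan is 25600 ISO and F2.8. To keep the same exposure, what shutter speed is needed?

ISO: 6400 → 12800 → 25600 — 2 stops raised (brighter).
Aperture: f/4 → f/2.8 — 1 stop opened up (brighter).
Net change so far: 3 stops brighter. Offset with the shutter speed: 1/500 → 1/1000 → 1/2000 → 1/4000.

1/4000s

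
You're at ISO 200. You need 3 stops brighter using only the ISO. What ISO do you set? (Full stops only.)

ISO 1600

ISO: 200 → 400 → 800 → 1600 — 3 stops raised (brighter).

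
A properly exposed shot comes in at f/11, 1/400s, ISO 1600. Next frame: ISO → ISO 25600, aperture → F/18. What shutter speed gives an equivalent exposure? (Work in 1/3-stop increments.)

1/2500s

ISO: 1600 → 2000 → 2500 → 3200 → 4000 → 5000 → 6400 → 8000 → 10000 → 12800 → 16000 → 20000 → 25600 — 4 stops higher (brighter).
Aperture: f/11 → f/13 → f/14 → f/16 → f/18 — 1 1/3 stops stopped down (darker).
Net change so far: 2 2/3 stops brighter. Offset with the shutter speed: 1/400 → 1/500 → 1/640 → 1/800 → 1/1000 → 1/1250 → 1/1600 → 1/2000 → 1/2500.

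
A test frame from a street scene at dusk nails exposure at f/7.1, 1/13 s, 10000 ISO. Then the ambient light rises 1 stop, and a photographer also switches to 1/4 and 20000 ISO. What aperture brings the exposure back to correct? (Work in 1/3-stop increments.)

Scene light: 1 stop brighter.
Shutter speed: 1/13 → 1/10 → 1/8 → 1/6 → 1/5 → 1/4 — 1 2/3 stops longer (brighter).
ISO: 10000 → 12800 → 16000 → 20000 — 1 stop raised (brighter).
Net so far: 3 2/3 stops brighter. Aperture: f/7.1 → f/8 → f/9 → f/10 → f/11 → f/13 → f/14 → f/16 → f/18 → f/20 → f/22 → f/25.

f/25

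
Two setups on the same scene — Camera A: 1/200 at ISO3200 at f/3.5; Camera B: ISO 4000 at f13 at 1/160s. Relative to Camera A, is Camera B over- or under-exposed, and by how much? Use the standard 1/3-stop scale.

Aperture: f/3.5 → f/4 → f/4.5 → f/5 → f/5.6 → f/6.3 → f/7.1 → f/8 → f/9 → f/10 → f/11 → f/13 — 3 2/3 stops smaller aperture (darker).
Shutter speed: 1/200 → 1/160 — 1/3 stop slower (brighter).
ISO: 3200 → 4000 — 1/3 stop higher (brighter).
Net: −3 2/3 +1/3 +1/3 = −3 stops.

3 stops darker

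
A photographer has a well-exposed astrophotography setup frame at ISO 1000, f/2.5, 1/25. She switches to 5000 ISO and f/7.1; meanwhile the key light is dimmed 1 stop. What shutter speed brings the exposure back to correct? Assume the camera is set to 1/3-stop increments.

Scene light: 1 stop darker.
ISO: 1000 → 1250 → 1600 → 2000 → 2500 → 3200 → 4000 → 5000 — 2 1/3 stops higher (brighter).
Aperture: f/2.5 → f/2.8 → f/3.2 → f/3.5 → f/4 → f/4.5 → f/5 → f/5.6 → f/6.3 → f/7.1 — 3 stops stopped down (darker).
Net so far: 1 2/3 stops darker. Shutter speed: 1/25 → 1/20 → 1/15 → 1/13 → 1/10 → 1/8.

1/8s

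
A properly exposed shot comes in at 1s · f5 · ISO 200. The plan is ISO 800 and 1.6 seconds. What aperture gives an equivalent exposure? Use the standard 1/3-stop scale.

ISO: 200 → 250 → 320 → 400 → 500 → 640 → 800 — 2 stops raised (brighter).
Shutter speed: 1 → 1.3 → 1.6 — 2/3 stop slower (brighter).
Net change so far: 2 2/3 stops brighter. Offset with the aperture: f/5 → f/5.6 → f/6.3 → f/7.1 → f/8 → f/9 → f/10 → f/11 → f/13.

f/13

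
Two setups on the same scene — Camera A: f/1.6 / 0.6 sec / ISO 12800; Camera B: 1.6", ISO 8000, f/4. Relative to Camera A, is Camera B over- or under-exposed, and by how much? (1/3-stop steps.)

2 stops darker

Aperture: f/1.6 → f/1.8 → f/2 → f/2.2 → f/2.5 → f/2.8 → f/3.2 → f/3.5 → f/4 — 2 2/3 stops smaller aperture (darker).
Shutter speed: 0.6 → 0.8 → 1 → 1.3 → 1.6 — 1 1/3 stops longer (brighter).
ISO: 12800 → 10000 → 8000 — 2/3 stop dropped (darker).
Net: −2 2/3 +1 1/3 −2/3 = −2 stops.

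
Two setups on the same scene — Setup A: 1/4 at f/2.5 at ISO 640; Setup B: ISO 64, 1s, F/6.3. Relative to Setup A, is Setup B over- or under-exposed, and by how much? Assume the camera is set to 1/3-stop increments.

4 stops darker

Aperture: f/2.5 → f/2.8 → f/3.2 → f/3.5 → f/4 → f/4.5 → f/5 → f/5.6 → f/6.3 — 2 2/3 stops smaller aperture (darker).
Shutter speed: 1/4 → 0.3 → 0.4 → 0.5 → 0.6 → 0.8 → 1 — 2 stops slower (brighter).
ISO: 640 → 500 → 400 → 320 → 250 → 200 → 160 → 125 → 100 → 80 → 64 — 3 1/3 stops lower (darker).
Net: −2 2/3 +2 −3 1/3 = −4 stops.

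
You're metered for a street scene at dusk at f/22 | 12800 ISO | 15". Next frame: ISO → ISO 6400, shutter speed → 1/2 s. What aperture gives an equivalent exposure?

f/2.8

ISO: 12800 → 6400 — 1 stop lower (darker).
Shutter speed: 15 → 8 → 4 → 2 → 1 → 1/2 — 5 stops faster (darker).
Net change so far: 6 stops darker. Offset with the aperture: f/22 → f/16 → f/11 → f/8 → f/5.6 → f/4 → f/2.8.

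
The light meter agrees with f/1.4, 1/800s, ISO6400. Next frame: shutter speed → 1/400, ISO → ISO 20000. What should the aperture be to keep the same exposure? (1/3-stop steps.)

f/3.5

Shutter speed: 1/800 → 1/640 → 1/500 → 1/400 — 1 stop slower (brighter).
ISO: 6400 → 8000 → 10000 → 12800 → 16000 → 20000 — 1 2/3 stops raised (brighter).
Net change so far: 2 2/3 stops brighter. Offset with the aperture: f/1.4 → f/1.6 → f/1.8 → f/2 → f/2.2 → f/2.5 → f/2.8 → f/3.2 → f/3.5.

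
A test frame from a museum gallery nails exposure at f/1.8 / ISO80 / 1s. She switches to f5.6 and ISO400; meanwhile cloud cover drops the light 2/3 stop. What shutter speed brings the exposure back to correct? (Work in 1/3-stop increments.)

Scene light: 2/3 stop darker.
Aperture: f/1.8 → f/2 → f/2.2 → f/2.5 → f/2.8 → f/3.2 → f/3.5 → f/4 → f/4.5 → f/5 → f/5.6 — 3 1/3 stops narrower (darker).
ISO: 80 → 100 → 125 → 160 → 200 → 250 → 320 → 400 — 2 1/3 stops higher (brighter).
Net so far: 1 2/3 stops darker. Shutter speed: 1 → 1.3 → 1.6 → 2 → 2.5 → 3.2.

3.2 s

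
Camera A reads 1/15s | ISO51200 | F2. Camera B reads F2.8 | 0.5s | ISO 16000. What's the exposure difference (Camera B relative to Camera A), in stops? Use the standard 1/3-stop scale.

Aperture: f/2 → f/2.2 → f/2.5 → f/2.8 — 1 stop stopped down (darker).
Shutter speed: 1/15 → 1/13 → 1/10 → 1/8 → 1/6 → 1/5 → 1/4 → 0.3 → 0.4 → 0.5 — 3 stops slower (brighter).
ISO: 51200 → 40000 → 32000 → 25600 → 20000 → 16000 — 1 2/3 stops dropped (darker).
Net: −1 +3 −1 2/3 = +1/3 stops.

1/3 stop brighter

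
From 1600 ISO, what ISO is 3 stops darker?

ISO: 1600 → 800 → 400 → 200 — 3 stops lower (darker).

ISO 200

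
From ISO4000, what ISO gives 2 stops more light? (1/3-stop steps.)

ISO: 4000 → 5000 → 6400 → 8000 → 10000 → 12800 → 16000 — 2 stops higher (brighter).

ISO 16000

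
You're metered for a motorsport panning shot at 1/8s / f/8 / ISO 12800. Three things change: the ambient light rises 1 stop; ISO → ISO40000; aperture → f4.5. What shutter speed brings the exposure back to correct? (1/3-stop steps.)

Scene light: 1 stop brighter.
ISO: 12800 → 16000 → 20000 → 25600 → 32000 → 40000 — 1 2/3 stops higher (brighter).
Aperture: f/8 → f/7.1 → f/6.3 → f/5.6 → f/5 → f/4.5 — 1 2/3 stops opened up (brighter).
Net so far: 4 1/3 stops brighter. Shutter speed: 1/8 → 1/10 → 1/13 → 1/15 → 1/20 → 1/25 → 1/30 → 1/40 → 1/50 → 1/60 → 1/80 → 1/100 → 1/125 → 1/160.

1/160s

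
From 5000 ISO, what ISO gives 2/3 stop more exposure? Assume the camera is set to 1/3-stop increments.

ISO: 5000 → 6400 → 8000 — 2/3 stop higher (brighter).

ISO 8000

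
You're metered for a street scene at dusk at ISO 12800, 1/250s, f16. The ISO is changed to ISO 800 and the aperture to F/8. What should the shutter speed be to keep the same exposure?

ISO: 12800 → 6400 → 3200 → 1600 → 800 — 4 stops dropped (darker).
Aperture: f/16 → f/11 → f/8 — 2 stops wider (brighter).
Net change so far: 2 stops darker. Offset with the shutter speed: 1/250 → 1/125 → 1/60.

1/60s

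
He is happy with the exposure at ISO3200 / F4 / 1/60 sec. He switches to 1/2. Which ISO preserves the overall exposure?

ISO 100

Shutter speed: 1/60 → 1/30 → 1/15 → 1/8 → 1/4 → 1/2 — 5 stops longer (brighter).
Need 5 stops darker from the ISO: 3200 → 1600 → 800 → 400 → 200 → 100.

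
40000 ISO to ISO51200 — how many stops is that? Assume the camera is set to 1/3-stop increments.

1/3 stop

40000 → 51200 — count the steps: 1 third-stops = 1/3 stop.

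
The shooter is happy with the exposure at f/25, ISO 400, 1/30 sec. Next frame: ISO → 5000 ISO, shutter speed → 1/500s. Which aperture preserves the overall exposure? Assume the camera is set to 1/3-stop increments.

ISO: 400 → 500 → 640 → 800 → 1000 → 1250 → 1600 → 2000 → 2500 → 3200 → 4000 → 5000 — 3 2/3 stops higher (brighter).
Shutter speed: 1/30 → 1/40 → 1/50 → 1/60 → 1/80 → 1/100 → 1/125 → 1/160 → 1/200 → 1/250 → 1/320 → 1/400 → 1/500 — 4 stops shorter (darker).
Net change so far: 1/3 stop darker. Offset with the aperture: f/25 → f/22.

f/22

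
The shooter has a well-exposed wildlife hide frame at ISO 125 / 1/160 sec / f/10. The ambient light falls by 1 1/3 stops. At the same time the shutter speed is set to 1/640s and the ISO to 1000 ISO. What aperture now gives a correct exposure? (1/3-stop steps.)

Scene light: 1 1/3 stops darker.
Shutter speed: 1/160 → 1/200 → 1/250 → 1/320 → 1/400 → 1/500 → 1/640 — 2 stops faster (darker).
ISO: 125 → 160 → 200 → 250 → 320 → 400 → 500 → 640 → 800 → 1000 — 3 stops raised (brighter).
Net so far: 1/3 stop darker. Aperture: f/10 → f/9.

f/9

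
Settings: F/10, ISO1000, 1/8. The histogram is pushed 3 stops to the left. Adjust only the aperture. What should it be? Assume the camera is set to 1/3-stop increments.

f/3.5

Underexposed by 3 stops → need 3 stops brighter.
Aperture: f/10 → f/9 → f/8 → f/7.1 → f/6.3 → f/5.6 → f/5 → f/4.5 → f/4 → f/3.5.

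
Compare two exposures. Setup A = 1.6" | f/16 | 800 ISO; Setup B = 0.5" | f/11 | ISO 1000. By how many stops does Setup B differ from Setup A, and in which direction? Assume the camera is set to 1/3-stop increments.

1/3 stop darker

Aperture: f/16 → f/14 → f/13 → f/11 — 1 stop wider (brighter).
Shutter speed: 1.6 → 1.3 → 1 → 0.8 → 0.6 → 0.5 — 1 2/3 stops faster (darker).
ISO: 800 → 1000 — 1/3 stop higher (brighter).
Net: +1 −1 2/3 +1/3 = −1/3 stops.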